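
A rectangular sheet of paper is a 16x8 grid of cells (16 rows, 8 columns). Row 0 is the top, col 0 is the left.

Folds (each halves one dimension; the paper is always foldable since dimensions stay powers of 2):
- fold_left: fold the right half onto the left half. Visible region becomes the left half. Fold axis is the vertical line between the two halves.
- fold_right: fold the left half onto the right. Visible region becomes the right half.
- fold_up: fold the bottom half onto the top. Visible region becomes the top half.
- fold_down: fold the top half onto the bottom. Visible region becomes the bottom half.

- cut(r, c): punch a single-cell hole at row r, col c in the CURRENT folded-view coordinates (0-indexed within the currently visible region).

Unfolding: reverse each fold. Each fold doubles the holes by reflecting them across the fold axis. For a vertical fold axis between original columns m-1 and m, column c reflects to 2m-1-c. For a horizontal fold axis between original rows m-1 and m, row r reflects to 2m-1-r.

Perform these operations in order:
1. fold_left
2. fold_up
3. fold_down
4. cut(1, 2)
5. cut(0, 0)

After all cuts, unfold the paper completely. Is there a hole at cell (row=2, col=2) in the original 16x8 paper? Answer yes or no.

Op 1 fold_left: fold axis v@4; visible region now rows[0,16) x cols[0,4) = 16x4
Op 2 fold_up: fold axis h@8; visible region now rows[0,8) x cols[0,4) = 8x4
Op 3 fold_down: fold axis h@4; visible region now rows[4,8) x cols[0,4) = 4x4
Op 4 cut(1, 2): punch at orig (5,2); cuts so far [(5, 2)]; region rows[4,8) x cols[0,4) = 4x4
Op 5 cut(0, 0): punch at orig (4,0); cuts so far [(4, 0), (5, 2)]; region rows[4,8) x cols[0,4) = 4x4
Unfold 1 (reflect across h@4): 4 holes -> [(2, 2), (3, 0), (4, 0), (5, 2)]
Unfold 2 (reflect across h@8): 8 holes -> [(2, 2), (3, 0), (4, 0), (5, 2), (10, 2), (11, 0), (12, 0), (13, 2)]
Unfold 3 (reflect across v@4): 16 holes -> [(2, 2), (2, 5), (3, 0), (3, 7), (4, 0), (4, 7), (5, 2), (5, 5), (10, 2), (10, 5), (11, 0), (11, 7), (12, 0), (12, 7), (13, 2), (13, 5)]
Holes: [(2, 2), (2, 5), (3, 0), (3, 7), (4, 0), (4, 7), (5, 2), (5, 5), (10, 2), (10, 5), (11, 0), (11, 7), (12, 0), (12, 7), (13, 2), (13, 5)]

Answer: yes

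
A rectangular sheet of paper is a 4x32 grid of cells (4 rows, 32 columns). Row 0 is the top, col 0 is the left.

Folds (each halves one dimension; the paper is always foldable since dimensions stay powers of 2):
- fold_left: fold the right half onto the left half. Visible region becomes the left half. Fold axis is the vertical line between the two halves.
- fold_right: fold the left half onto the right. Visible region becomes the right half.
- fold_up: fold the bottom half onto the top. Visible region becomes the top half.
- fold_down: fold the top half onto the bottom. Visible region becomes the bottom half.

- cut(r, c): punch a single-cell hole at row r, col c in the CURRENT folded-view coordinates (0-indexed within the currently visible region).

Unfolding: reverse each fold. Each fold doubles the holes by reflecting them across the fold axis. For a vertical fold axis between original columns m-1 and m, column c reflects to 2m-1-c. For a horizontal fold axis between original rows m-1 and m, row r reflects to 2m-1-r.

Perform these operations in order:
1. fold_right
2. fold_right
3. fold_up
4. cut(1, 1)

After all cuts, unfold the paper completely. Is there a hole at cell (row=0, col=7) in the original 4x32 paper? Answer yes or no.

Answer: no

Derivation:
Op 1 fold_right: fold axis v@16; visible region now rows[0,4) x cols[16,32) = 4x16
Op 2 fold_right: fold axis v@24; visible region now rows[0,4) x cols[24,32) = 4x8
Op 3 fold_up: fold axis h@2; visible region now rows[0,2) x cols[24,32) = 2x8
Op 4 cut(1, 1): punch at orig (1,25); cuts so far [(1, 25)]; region rows[0,2) x cols[24,32) = 2x8
Unfold 1 (reflect across h@2): 2 holes -> [(1, 25), (2, 25)]
Unfold 2 (reflect across v@24): 4 holes -> [(1, 22), (1, 25), (2, 22), (2, 25)]
Unfold 3 (reflect across v@16): 8 holes -> [(1, 6), (1, 9), (1, 22), (1, 25), (2, 6), (2, 9), (2, 22), (2, 25)]
Holes: [(1, 6), (1, 9), (1, 22), (1, 25), (2, 6), (2, 9), (2, 22), (2, 25)]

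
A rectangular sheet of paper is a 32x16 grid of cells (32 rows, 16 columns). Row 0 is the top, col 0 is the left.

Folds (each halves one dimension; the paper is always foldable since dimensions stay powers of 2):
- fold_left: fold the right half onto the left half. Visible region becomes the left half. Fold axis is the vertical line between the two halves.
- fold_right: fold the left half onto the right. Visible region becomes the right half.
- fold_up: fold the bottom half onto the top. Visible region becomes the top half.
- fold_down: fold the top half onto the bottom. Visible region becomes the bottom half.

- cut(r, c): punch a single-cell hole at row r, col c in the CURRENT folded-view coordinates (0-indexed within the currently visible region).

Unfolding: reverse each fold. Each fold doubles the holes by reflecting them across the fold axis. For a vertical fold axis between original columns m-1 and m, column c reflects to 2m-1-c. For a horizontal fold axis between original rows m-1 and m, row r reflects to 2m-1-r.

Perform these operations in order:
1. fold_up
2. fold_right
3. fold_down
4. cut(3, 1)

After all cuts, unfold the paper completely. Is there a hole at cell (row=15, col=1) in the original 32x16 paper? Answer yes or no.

Answer: no

Derivation:
Op 1 fold_up: fold axis h@16; visible region now rows[0,16) x cols[0,16) = 16x16
Op 2 fold_right: fold axis v@8; visible region now rows[0,16) x cols[8,16) = 16x8
Op 3 fold_down: fold axis h@8; visible region now rows[8,16) x cols[8,16) = 8x8
Op 4 cut(3, 1): punch at orig (11,9); cuts so far [(11, 9)]; region rows[8,16) x cols[8,16) = 8x8
Unfold 1 (reflect across h@8): 2 holes -> [(4, 9), (11, 9)]
Unfold 2 (reflect across v@8): 4 holes -> [(4, 6), (4, 9), (11, 6), (11, 9)]
Unfold 3 (reflect across h@16): 8 holes -> [(4, 6), (4, 9), (11, 6), (11, 9), (20, 6), (20, 9), (27, 6), (27, 9)]
Holes: [(4, 6), (4, 9), (11, 6), (11, 9), (20, 6), (20, 9), (27, 6), (27, 9)]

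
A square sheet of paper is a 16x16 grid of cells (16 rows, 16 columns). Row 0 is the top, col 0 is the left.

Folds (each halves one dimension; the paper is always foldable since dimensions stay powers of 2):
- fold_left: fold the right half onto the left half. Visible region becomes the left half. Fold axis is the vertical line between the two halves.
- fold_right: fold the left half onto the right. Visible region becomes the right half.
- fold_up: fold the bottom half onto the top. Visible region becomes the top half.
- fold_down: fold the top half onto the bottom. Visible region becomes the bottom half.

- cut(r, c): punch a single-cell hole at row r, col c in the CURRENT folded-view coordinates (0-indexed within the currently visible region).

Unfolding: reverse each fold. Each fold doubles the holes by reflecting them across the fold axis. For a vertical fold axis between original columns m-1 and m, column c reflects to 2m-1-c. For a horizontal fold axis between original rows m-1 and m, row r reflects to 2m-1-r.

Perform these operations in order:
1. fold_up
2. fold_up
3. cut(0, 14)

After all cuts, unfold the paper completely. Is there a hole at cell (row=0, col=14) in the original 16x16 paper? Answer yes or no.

Op 1 fold_up: fold axis h@8; visible region now rows[0,8) x cols[0,16) = 8x16
Op 2 fold_up: fold axis h@4; visible region now rows[0,4) x cols[0,16) = 4x16
Op 3 cut(0, 14): punch at orig (0,14); cuts so far [(0, 14)]; region rows[0,4) x cols[0,16) = 4x16
Unfold 1 (reflect across h@4): 2 holes -> [(0, 14), (7, 14)]
Unfold 2 (reflect across h@8): 4 holes -> [(0, 14), (7, 14), (8, 14), (15, 14)]
Holes: [(0, 14), (7, 14), (8, 14), (15, 14)]

Answer: yes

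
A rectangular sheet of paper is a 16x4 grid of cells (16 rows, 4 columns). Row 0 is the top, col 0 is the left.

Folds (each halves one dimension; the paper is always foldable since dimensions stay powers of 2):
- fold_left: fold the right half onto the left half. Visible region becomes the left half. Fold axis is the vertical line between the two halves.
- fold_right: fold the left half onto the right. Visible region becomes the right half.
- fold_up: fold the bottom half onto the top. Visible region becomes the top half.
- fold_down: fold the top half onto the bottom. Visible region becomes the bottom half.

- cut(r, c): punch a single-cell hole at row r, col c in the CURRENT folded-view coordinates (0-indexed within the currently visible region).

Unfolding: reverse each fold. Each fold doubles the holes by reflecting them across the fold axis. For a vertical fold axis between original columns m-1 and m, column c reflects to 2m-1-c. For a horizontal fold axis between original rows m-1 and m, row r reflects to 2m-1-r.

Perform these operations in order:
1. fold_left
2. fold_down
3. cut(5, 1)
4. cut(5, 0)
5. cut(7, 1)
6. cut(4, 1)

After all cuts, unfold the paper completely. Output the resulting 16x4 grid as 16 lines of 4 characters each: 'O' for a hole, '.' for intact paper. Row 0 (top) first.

Op 1 fold_left: fold axis v@2; visible region now rows[0,16) x cols[0,2) = 16x2
Op 2 fold_down: fold axis h@8; visible region now rows[8,16) x cols[0,2) = 8x2
Op 3 cut(5, 1): punch at orig (13,1); cuts so far [(13, 1)]; region rows[8,16) x cols[0,2) = 8x2
Op 4 cut(5, 0): punch at orig (13,0); cuts so far [(13, 0), (13, 1)]; region rows[8,16) x cols[0,2) = 8x2
Op 5 cut(7, 1): punch at orig (15,1); cuts so far [(13, 0), (13, 1), (15, 1)]; region rows[8,16) x cols[0,2) = 8x2
Op 6 cut(4, 1): punch at orig (12,1); cuts so far [(12, 1), (13, 0), (13, 1), (15, 1)]; region rows[8,16) x cols[0,2) = 8x2
Unfold 1 (reflect across h@8): 8 holes -> [(0, 1), (2, 0), (2, 1), (3, 1), (12, 1), (13, 0), (13, 1), (15, 1)]
Unfold 2 (reflect across v@2): 16 holes -> [(0, 1), (0, 2), (2, 0), (2, 1), (2, 2), (2, 3), (3, 1), (3, 2), (12, 1), (12, 2), (13, 0), (13, 1), (13, 2), (13, 3), (15, 1), (15, 2)]

Answer: .OO.
....
OOOO
.OO.
....
....
....
....
....
....
....
....
.OO.
OOOO
....
.OO.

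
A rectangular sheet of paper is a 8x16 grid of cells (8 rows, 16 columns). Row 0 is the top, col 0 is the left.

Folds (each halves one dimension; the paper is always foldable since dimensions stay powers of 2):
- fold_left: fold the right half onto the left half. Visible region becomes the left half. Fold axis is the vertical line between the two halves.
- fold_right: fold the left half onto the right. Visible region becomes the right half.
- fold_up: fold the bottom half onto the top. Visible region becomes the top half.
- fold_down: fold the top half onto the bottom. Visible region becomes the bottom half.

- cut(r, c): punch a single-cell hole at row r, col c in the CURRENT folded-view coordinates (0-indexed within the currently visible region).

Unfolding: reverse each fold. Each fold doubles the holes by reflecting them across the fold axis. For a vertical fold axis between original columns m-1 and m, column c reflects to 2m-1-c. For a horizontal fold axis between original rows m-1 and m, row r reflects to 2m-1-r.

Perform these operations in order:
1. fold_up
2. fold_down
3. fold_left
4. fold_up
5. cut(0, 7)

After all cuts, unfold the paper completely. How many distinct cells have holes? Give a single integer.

Op 1 fold_up: fold axis h@4; visible region now rows[0,4) x cols[0,16) = 4x16
Op 2 fold_down: fold axis h@2; visible region now rows[2,4) x cols[0,16) = 2x16
Op 3 fold_left: fold axis v@8; visible region now rows[2,4) x cols[0,8) = 2x8
Op 4 fold_up: fold axis h@3; visible region now rows[2,3) x cols[0,8) = 1x8
Op 5 cut(0, 7): punch at orig (2,7); cuts so far [(2, 7)]; region rows[2,3) x cols[0,8) = 1x8
Unfold 1 (reflect across h@3): 2 holes -> [(2, 7), (3, 7)]
Unfold 2 (reflect across v@8): 4 holes -> [(2, 7), (2, 8), (3, 7), (3, 8)]
Unfold 3 (reflect across h@2): 8 holes -> [(0, 7), (0, 8), (1, 7), (1, 8), (2, 7), (2, 8), (3, 7), (3, 8)]
Unfold 4 (reflect across h@4): 16 holes -> [(0, 7), (0, 8), (1, 7), (1, 8), (2, 7), (2, 8), (3, 7), (3, 8), (4, 7), (4, 8), (5, 7), (5, 8), (6, 7), (6, 8), (7, 7), (7, 8)]

Answer: 16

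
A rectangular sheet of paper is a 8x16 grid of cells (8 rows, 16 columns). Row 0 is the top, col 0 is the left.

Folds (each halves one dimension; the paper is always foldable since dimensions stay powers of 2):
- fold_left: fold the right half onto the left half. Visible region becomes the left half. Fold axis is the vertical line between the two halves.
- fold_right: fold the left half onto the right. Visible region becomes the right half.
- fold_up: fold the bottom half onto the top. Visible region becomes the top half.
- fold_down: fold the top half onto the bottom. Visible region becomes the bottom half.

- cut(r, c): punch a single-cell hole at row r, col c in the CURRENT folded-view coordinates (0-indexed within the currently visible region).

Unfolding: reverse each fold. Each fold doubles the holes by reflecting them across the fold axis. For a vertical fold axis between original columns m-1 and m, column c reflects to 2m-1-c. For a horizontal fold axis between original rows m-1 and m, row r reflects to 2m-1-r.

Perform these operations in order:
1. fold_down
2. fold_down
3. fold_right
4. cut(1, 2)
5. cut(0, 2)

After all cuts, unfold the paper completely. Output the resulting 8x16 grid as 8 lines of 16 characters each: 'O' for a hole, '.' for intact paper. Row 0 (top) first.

Op 1 fold_down: fold axis h@4; visible region now rows[4,8) x cols[0,16) = 4x16
Op 2 fold_down: fold axis h@6; visible region now rows[6,8) x cols[0,16) = 2x16
Op 3 fold_right: fold axis v@8; visible region now rows[6,8) x cols[8,16) = 2x8
Op 4 cut(1, 2): punch at orig (7,10); cuts so far [(7, 10)]; region rows[6,8) x cols[8,16) = 2x8
Op 5 cut(0, 2): punch at orig (6,10); cuts so far [(6, 10), (7, 10)]; region rows[6,8) x cols[8,16) = 2x8
Unfold 1 (reflect across v@8): 4 holes -> [(6, 5), (6, 10), (7, 5), (7, 10)]
Unfold 2 (reflect across h@6): 8 holes -> [(4, 5), (4, 10), (5, 5), (5, 10), (6, 5), (6, 10), (7, 5), (7, 10)]
Unfold 3 (reflect across h@4): 16 holes -> [(0, 5), (0, 10), (1, 5), (1, 10), (2, 5), (2, 10), (3, 5), (3, 10), (4, 5), (4, 10), (5, 5), (5, 10), (6, 5), (6, 10), (7, 5), (7, 10)]

Answer: .....O....O.....
.....O....O.....
.....O....O.....
.....O....O.....
.....O....O.....
.....O....O.....
.....O....O.....
.....O....O.....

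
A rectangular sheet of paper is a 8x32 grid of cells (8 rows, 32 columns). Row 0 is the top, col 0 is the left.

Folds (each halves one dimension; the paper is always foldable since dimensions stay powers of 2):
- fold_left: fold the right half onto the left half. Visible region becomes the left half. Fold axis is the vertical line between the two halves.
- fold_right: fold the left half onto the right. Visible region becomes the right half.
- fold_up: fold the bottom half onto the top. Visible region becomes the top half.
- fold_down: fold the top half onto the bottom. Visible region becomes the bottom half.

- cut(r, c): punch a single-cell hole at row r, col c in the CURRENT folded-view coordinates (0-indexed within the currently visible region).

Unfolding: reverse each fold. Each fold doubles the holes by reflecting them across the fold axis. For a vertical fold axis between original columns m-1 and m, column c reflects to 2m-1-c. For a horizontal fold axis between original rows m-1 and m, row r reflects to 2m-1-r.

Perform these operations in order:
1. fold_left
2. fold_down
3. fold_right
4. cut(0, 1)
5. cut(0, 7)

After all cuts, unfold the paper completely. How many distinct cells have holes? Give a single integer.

Answer: 16

Derivation:
Op 1 fold_left: fold axis v@16; visible region now rows[0,8) x cols[0,16) = 8x16
Op 2 fold_down: fold axis h@4; visible region now rows[4,8) x cols[0,16) = 4x16
Op 3 fold_right: fold axis v@8; visible region now rows[4,8) x cols[8,16) = 4x8
Op 4 cut(0, 1): punch at orig (4,9); cuts so far [(4, 9)]; region rows[4,8) x cols[8,16) = 4x8
Op 5 cut(0, 7): punch at orig (4,15); cuts so far [(4, 9), (4, 15)]; region rows[4,8) x cols[8,16) = 4x8
Unfold 1 (reflect across v@8): 4 holes -> [(4, 0), (4, 6), (4, 9), (4, 15)]
Unfold 2 (reflect across h@4): 8 holes -> [(3, 0), (3, 6), (3, 9), (3, 15), (4, 0), (4, 6), (4, 9), (4, 15)]
Unfold 3 (reflect across v@16): 16 holes -> [(3, 0), (3, 6), (3, 9), (3, 15), (3, 16), (3, 22), (3, 25), (3, 31), (4, 0), (4, 6), (4, 9), (4, 15), (4, 16), (4, 22), (4, 25), (4, 31)]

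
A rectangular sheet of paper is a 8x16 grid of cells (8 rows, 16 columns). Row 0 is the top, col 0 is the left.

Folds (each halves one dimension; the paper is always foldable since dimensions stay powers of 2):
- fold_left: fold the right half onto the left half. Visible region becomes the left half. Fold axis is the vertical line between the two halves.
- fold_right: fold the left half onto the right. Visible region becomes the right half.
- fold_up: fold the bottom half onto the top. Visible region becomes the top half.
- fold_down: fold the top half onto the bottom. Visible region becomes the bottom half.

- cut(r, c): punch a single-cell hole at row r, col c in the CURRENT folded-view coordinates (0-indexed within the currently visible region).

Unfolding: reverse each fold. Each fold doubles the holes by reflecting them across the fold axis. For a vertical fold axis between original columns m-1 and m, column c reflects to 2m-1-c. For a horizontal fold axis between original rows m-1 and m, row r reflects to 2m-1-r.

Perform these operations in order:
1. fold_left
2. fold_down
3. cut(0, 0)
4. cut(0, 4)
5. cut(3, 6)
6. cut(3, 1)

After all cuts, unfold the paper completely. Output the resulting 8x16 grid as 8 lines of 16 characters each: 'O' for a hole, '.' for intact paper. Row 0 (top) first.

Answer: .O....O..O....O.
................
................
O...O......O...O
O...O......O...O
................
................
.O....O..O....O.

Derivation:
Op 1 fold_left: fold axis v@8; visible region now rows[0,8) x cols[0,8) = 8x8
Op 2 fold_down: fold axis h@4; visible region now rows[4,8) x cols[0,8) = 4x8
Op 3 cut(0, 0): punch at orig (4,0); cuts so far [(4, 0)]; region rows[4,8) x cols[0,8) = 4x8
Op 4 cut(0, 4): punch at orig (4,4); cuts so far [(4, 0), (4, 4)]; region rows[4,8) x cols[0,8) = 4x8
Op 5 cut(3, 6): punch at orig (7,6); cuts so far [(4, 0), (4, 4), (7, 6)]; region rows[4,8) x cols[0,8) = 4x8
Op 6 cut(3, 1): punch at orig (7,1); cuts so far [(4, 0), (4, 4), (7, 1), (7, 6)]; region rows[4,8) x cols[0,8) = 4x8
Unfold 1 (reflect across h@4): 8 holes -> [(0, 1), (0, 6), (3, 0), (3, 4), (4, 0), (4, 4), (7, 1), (7, 6)]
Unfold 2 (reflect across v@8): 16 holes -> [(0, 1), (0, 6), (0, 9), (0, 14), (3, 0), (3, 4), (3, 11), (3, 15), (4, 0), (4, 4), (4, 11), (4, 15), (7, 1), (7, 6), (7, 9), (7, 14)]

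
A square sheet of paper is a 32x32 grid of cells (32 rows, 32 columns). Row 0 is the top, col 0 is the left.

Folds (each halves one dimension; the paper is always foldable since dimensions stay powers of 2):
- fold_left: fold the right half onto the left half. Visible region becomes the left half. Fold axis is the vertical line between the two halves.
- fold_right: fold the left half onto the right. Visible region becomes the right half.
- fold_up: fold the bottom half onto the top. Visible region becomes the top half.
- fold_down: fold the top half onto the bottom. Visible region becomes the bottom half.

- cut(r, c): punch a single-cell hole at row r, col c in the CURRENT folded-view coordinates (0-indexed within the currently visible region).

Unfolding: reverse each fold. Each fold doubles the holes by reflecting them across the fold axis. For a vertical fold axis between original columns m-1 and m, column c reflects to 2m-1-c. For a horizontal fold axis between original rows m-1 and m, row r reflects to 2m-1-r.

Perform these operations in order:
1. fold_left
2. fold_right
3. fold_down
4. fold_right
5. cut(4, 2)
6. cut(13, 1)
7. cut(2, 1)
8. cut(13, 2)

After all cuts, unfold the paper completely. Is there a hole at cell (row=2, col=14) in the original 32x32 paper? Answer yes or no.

Op 1 fold_left: fold axis v@16; visible region now rows[0,32) x cols[0,16) = 32x16
Op 2 fold_right: fold axis v@8; visible region now rows[0,32) x cols[8,16) = 32x8
Op 3 fold_down: fold axis h@16; visible region now rows[16,32) x cols[8,16) = 16x8
Op 4 fold_right: fold axis v@12; visible region now rows[16,32) x cols[12,16) = 16x4
Op 5 cut(4, 2): punch at orig (20,14); cuts so far [(20, 14)]; region rows[16,32) x cols[12,16) = 16x4
Op 6 cut(13, 1): punch at orig (29,13); cuts so far [(20, 14), (29, 13)]; region rows[16,32) x cols[12,16) = 16x4
Op 7 cut(2, 1): punch at orig (18,13); cuts so far [(18, 13), (20, 14), (29, 13)]; region rows[16,32) x cols[12,16) = 16x4
Op 8 cut(13, 2): punch at orig (29,14); cuts so far [(18, 13), (20, 14), (29, 13), (29, 14)]; region rows[16,32) x cols[12,16) = 16x4
Unfold 1 (reflect across v@12): 8 holes -> [(18, 10), (18, 13), (20, 9), (20, 14), (29, 9), (29, 10), (29, 13), (29, 14)]
Unfold 2 (reflect across h@16): 16 holes -> [(2, 9), (2, 10), (2, 13), (2, 14), (11, 9), (11, 14), (13, 10), (13, 13), (18, 10), (18, 13), (20, 9), (20, 14), (29, 9), (29, 10), (29, 13), (29, 14)]
Unfold 3 (reflect across v@8): 32 holes -> [(2, 1), (2, 2), (2, 5), (2, 6), (2, 9), (2, 10), (2, 13), (2, 14), (11, 1), (11, 6), (11, 9), (11, 14), (13, 2), (13, 5), (13, 10), (13, 13), (18, 2), (18, 5), (18, 10), (18, 13), (20, 1), (20, 6), (20, 9), (20, 14), (29, 1), (29, 2), (29, 5), (29, 6), (29, 9), (29, 10), (29, 13), (29, 14)]
Unfold 4 (reflect across v@16): 64 holes -> [(2, 1), (2, 2), (2, 5), (2, 6), (2, 9), (2, 10), (2, 13), (2, 14), (2, 17), (2, 18), (2, 21), (2, 22), (2, 25), (2, 26), (2, 29), (2, 30), (11, 1), (11, 6), (11, 9), (11, 14), (11, 17), (11, 22), (11, 25), (11, 30), (13, 2), (13, 5), (13, 10), (13, 13), (13, 18), (13, 21), (13, 26), (13, 29), (18, 2), (18, 5), (18, 10), (18, 13), (18, 18), (18, 21), (18, 26), (18, 29), (20, 1), (20, 6), (20, 9), (20, 14), (20, 17), (20, 22), (20, 25), (20, 30), (29, 1), (29, 2), (29, 5), (29, 6), (29, 9), (29, 10), (29, 13), (29, 14), (29, 17), (29, 18), (29, 21), (29, 22), (29, 25), (29, 26), (29, 29), (29, 30)]
Holes: [(2, 1), (2, 2), (2, 5), (2, 6), (2, 9), (2, 10), (2, 13), (2, 14), (2, 17), (2, 18), (2, 21), (2, 22), (2, 25), (2, 26), (2, 29), (2, 30), (11, 1), (11, 6), (11, 9), (11, 14), (11, 17), (11, 22), (11, 25), (11, 30), (13, 2), (13, 5), (13, 10), (13, 13), (13, 18), (13, 21), (13, 26), (13, 29), (18, 2), (18, 5), (18, 10), (18, 13), (18, 18), (18, 21), (18, 26), (18, 29), (20, 1), (20, 6), (20, 9), (20, 14), (20, 17), (20, 22), (20, 25), (20, 30), (29, 1), (29, 2), (29, 5), (29, 6), (29, 9), (29, 10), (29, 13), (29, 14), (29, 17), (29, 18), (29, 21), (29, 22), (29, 25), (29, 26), (29, 29), (29, 30)]

Answer: yes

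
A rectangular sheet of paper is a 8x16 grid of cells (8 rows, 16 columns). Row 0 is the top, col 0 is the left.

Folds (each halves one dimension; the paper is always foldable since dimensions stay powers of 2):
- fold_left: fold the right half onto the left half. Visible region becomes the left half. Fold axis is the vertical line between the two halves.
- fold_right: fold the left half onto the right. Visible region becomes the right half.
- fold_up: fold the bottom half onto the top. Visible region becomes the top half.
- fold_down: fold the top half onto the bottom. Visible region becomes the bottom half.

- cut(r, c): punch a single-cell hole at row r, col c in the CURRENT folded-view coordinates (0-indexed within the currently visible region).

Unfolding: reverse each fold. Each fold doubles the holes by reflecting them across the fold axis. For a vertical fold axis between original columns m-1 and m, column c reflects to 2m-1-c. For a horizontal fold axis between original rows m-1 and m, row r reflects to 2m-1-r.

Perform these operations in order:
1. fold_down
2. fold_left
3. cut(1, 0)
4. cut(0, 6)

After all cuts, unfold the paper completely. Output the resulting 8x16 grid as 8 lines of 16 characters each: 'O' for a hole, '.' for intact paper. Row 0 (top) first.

Op 1 fold_down: fold axis h@4; visible region now rows[4,8) x cols[0,16) = 4x16
Op 2 fold_left: fold axis v@8; visible region now rows[4,8) x cols[0,8) = 4x8
Op 3 cut(1, 0): punch at orig (5,0); cuts so far [(5, 0)]; region rows[4,8) x cols[0,8) = 4x8
Op 4 cut(0, 6): punch at orig (4,6); cuts so far [(4, 6), (5, 0)]; region rows[4,8) x cols[0,8) = 4x8
Unfold 1 (reflect across v@8): 4 holes -> [(4, 6), (4, 9), (5, 0), (5, 15)]
Unfold 2 (reflect across h@4): 8 holes -> [(2, 0), (2, 15), (3, 6), (3, 9), (4, 6), (4, 9), (5, 0), (5, 15)]

Answer: ................
................
O..............O
......O..O......
......O..O......
O..............O
................
................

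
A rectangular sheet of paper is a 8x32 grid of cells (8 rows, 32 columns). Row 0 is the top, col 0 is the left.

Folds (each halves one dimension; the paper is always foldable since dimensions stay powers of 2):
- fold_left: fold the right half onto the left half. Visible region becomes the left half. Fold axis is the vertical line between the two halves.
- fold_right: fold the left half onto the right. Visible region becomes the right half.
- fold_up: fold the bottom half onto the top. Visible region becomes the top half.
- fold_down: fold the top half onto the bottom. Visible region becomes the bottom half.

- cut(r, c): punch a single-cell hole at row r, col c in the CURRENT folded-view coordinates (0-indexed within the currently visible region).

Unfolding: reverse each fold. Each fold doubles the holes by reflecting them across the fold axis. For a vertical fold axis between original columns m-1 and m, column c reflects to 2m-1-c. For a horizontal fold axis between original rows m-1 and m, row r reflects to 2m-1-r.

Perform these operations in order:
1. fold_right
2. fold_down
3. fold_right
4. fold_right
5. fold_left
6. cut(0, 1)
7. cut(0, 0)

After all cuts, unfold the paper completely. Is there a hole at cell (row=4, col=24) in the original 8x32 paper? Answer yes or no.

Op 1 fold_right: fold axis v@16; visible region now rows[0,8) x cols[16,32) = 8x16
Op 2 fold_down: fold axis h@4; visible region now rows[4,8) x cols[16,32) = 4x16
Op 3 fold_right: fold axis v@24; visible region now rows[4,8) x cols[24,32) = 4x8
Op 4 fold_right: fold axis v@28; visible region now rows[4,8) x cols[28,32) = 4x4
Op 5 fold_left: fold axis v@30; visible region now rows[4,8) x cols[28,30) = 4x2
Op 6 cut(0, 1): punch at orig (4,29); cuts so far [(4, 29)]; region rows[4,8) x cols[28,30) = 4x2
Op 7 cut(0, 0): punch at orig (4,28); cuts so far [(4, 28), (4, 29)]; region rows[4,8) x cols[28,30) = 4x2
Unfold 1 (reflect across v@30): 4 holes -> [(4, 28), (4, 29), (4, 30), (4, 31)]
Unfold 2 (reflect across v@28): 8 holes -> [(4, 24), (4, 25), (4, 26), (4, 27), (4, 28), (4, 29), (4, 30), (4, 31)]
Unfold 3 (reflect across v@24): 16 holes -> [(4, 16), (4, 17), (4, 18), (4, 19), (4, 20), (4, 21), (4, 22), (4, 23), (4, 24), (4, 25), (4, 26), (4, 27), (4, 28), (4, 29), (4, 30), (4, 31)]
Unfold 4 (reflect across h@4): 32 holes -> [(3, 16), (3, 17), (3, 18), (3, 19), (3, 20), (3, 21), (3, 22), (3, 23), (3, 24), (3, 25), (3, 26), (3, 27), (3, 28), (3, 29), (3, 30), (3, 31), (4, 16), (4, 17), (4, 18), (4, 19), (4, 20), (4, 21), (4, 22), (4, 23), (4, 24), (4, 25), (4, 26), (4, 27), (4, 28), (4, 29), (4, 30), (4, 31)]
Unfold 5 (reflect across v@16): 64 holes -> [(3, 0), (3, 1), (3, 2), (3, 3), (3, 4), (3, 5), (3, 6), (3, 7), (3, 8), (3, 9), (3, 10), (3, 11), (3, 12), (3, 13), (3, 14), (3, 15), (3, 16), (3, 17), (3, 18), (3, 19), (3, 20), (3, 21), (3, 22), (3, 23), (3, 24), (3, 25), (3, 26), (3, 27), (3, 28), (3, 29), (3, 30), (3, 31), (4, 0), (4, 1), (4, 2), (4, 3), (4, 4), (4, 5), (4, 6), (4, 7), (4, 8), (4, 9), (4, 10), (4, 11), (4, 12), (4, 13), (4, 14), (4, 15), (4, 16), (4, 17), (4, 18), (4, 19), (4, 20), (4, 21), (4, 22), (4, 23), (4, 24), (4, 25), (4, 26), (4, 27), (4, 28), (4, 29), (4, 30), (4, 31)]
Holes: [(3, 0), (3, 1), (3, 2), (3, 3), (3, 4), (3, 5), (3, 6), (3, 7), (3, 8), (3, 9), (3, 10), (3, 11), (3, 12), (3, 13), (3, 14), (3, 15), (3, 16), (3, 17), (3, 18), (3, 19), (3, 20), (3, 21), (3, 22), (3, 23), (3, 24), (3, 25), (3, 26), (3, 27), (3, 28), (3, 29), (3, 30), (3, 31), (4, 0), (4, 1), (4, 2), (4, 3), (4, 4), (4, 5), (4, 6), (4, 7), (4, 8), (4, 9), (4, 10), (4, 11), (4, 12), (4, 13), (4, 14), (4, 15), (4, 16), (4, 17), (4, 18), (4, 19), (4, 20), (4, 21), (4, 22), (4, 23), (4, 24), (4, 25), (4, 26), (4, 27), (4, 28), (4, 29), (4, 30), (4, 31)]

Answer: yes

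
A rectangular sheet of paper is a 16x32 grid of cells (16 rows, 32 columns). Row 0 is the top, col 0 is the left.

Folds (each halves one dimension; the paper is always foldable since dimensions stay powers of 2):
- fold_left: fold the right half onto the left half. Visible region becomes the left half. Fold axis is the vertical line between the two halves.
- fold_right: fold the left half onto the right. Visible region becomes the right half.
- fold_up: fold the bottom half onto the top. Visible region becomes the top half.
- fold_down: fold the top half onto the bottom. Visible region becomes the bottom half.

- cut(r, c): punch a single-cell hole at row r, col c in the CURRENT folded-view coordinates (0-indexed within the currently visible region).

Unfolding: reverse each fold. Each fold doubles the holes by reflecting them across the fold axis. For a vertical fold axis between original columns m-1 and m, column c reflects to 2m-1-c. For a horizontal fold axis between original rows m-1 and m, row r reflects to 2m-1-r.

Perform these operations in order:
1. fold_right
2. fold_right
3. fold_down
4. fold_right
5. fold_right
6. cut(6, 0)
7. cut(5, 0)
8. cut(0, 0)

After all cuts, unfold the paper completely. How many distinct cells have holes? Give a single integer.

Op 1 fold_right: fold axis v@16; visible region now rows[0,16) x cols[16,32) = 16x16
Op 2 fold_right: fold axis v@24; visible region now rows[0,16) x cols[24,32) = 16x8
Op 3 fold_down: fold axis h@8; visible region now rows[8,16) x cols[24,32) = 8x8
Op 4 fold_right: fold axis v@28; visible region now rows[8,16) x cols[28,32) = 8x4
Op 5 fold_right: fold axis v@30; visible region now rows[8,16) x cols[30,32) = 8x2
Op 6 cut(6, 0): punch at orig (14,30); cuts so far [(14, 30)]; region rows[8,16) x cols[30,32) = 8x2
Op 7 cut(5, 0): punch at orig (13,30); cuts so far [(13, 30), (14, 30)]; region rows[8,16) x cols[30,32) = 8x2
Op 8 cut(0, 0): punch at orig (8,30); cuts so far [(8, 30), (13, 30), (14, 30)]; region rows[8,16) x cols[30,32) = 8x2
Unfold 1 (reflect across v@30): 6 holes -> [(8, 29), (8, 30), (13, 29), (13, 30), (14, 29), (14, 30)]
Unfold 2 (reflect across v@28): 12 holes -> [(8, 25), (8, 26), (8, 29), (8, 30), (13, 25), (13, 26), (13, 29), (13, 30), (14, 25), (14, 26), (14, 29), (14, 30)]
Unfold 3 (reflect across h@8): 24 holes -> [(1, 25), (1, 26), (1, 29), (1, 30), (2, 25), (2, 26), (2, 29), (2, 30), (7, 25), (7, 26), (7, 29), (7, 30), (8, 25), (8, 26), (8, 29), (8, 30), (13, 25), (13, 26), (13, 29), (13, 30), (14, 25), (14, 26), (14, 29), (14, 30)]
Unfold 4 (reflect across v@24): 48 holes -> [(1, 17), (1, 18), (1, 21), (1, 22), (1, 25), (1, 26), (1, 29), (1, 30), (2, 17), (2, 18), (2, 21), (2, 22), (2, 25), (2, 26), (2, 29), (2, 30), (7, 17), (7, 18), (7, 21), (7, 22), (7, 25), (7, 26), (7, 29), (7, 30), (8, 17), (8, 18), (8, 21), (8, 22), (8, 25), (8, 26), (8, 29), (8, 30), (13, 17), (13, 18), (13, 21), (13, 22), (13, 25), (13, 26), (13, 29), (13, 30), (14, 17), (14, 18), (14, 21), (14, 22), (14, 25), (14, 26), (14, 29), (14, 30)]
Unfold 5 (reflect across v@16): 96 holes -> [(1, 1), (1, 2), (1, 5), (1, 6), (1, 9), (1, 10), (1, 13), (1, 14), (1, 17), (1, 18), (1, 21), (1, 22), (1, 25), (1, 26), (1, 29), (1, 30), (2, 1), (2, 2), (2, 5), (2, 6), (2, 9), (2, 10), (2, 13), (2, 14), (2, 17), (2, 18), (2, 21), (2, 22), (2, 25), (2, 26), (2, 29), (2, 30), (7, 1), (7, 2), (7, 5), (7, 6), (7, 9), (7, 10), (7, 13), (7, 14), (7, 17), (7, 18), (7, 21), (7, 22), (7, 25), (7, 26), (7, 29), (7, 30), (8, 1), (8, 2), (8, 5), (8, 6), (8, 9), (8, 10), (8, 13), (8, 14), (8, 17), (8, 18), (8, 21), (8, 22), (8, 25), (8, 26), (8, 29), (8, 30), (13, 1), (13, 2), (13, 5), (13, 6), (13, 9), (13, 10), (13, 13), (13, 14), (13, 17), (13, 18), (13, 21), (13, 22), (13, 25), (13, 26), (13, 29), (13, 30), (14, 1), (14, 2), (14, 5), (14, 6), (14, 9), (14, 10), (14, 13), (14, 14), (14, 17), (14, 18), (14, 21), (14, 22), (14, 25), (14, 26), (14, 29), (14, 30)]

Answer: 96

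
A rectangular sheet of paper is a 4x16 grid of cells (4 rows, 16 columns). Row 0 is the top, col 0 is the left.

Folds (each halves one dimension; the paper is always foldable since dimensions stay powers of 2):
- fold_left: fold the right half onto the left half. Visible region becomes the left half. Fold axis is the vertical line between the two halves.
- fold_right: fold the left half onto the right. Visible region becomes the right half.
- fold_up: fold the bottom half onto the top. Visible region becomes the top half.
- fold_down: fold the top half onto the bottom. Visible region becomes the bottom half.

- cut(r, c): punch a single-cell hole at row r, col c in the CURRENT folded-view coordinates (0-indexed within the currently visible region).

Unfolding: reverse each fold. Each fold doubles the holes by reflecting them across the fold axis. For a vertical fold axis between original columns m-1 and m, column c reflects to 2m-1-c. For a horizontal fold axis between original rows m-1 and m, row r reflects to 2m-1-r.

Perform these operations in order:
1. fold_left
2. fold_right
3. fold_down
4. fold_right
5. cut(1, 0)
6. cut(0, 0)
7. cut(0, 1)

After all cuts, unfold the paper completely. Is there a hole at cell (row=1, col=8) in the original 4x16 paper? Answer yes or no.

Answer: yes

Derivation:
Op 1 fold_left: fold axis v@8; visible region now rows[0,4) x cols[0,8) = 4x8
Op 2 fold_right: fold axis v@4; visible region now rows[0,4) x cols[4,8) = 4x4
Op 3 fold_down: fold axis h@2; visible region now rows[2,4) x cols[4,8) = 2x4
Op 4 fold_right: fold axis v@6; visible region now rows[2,4) x cols[6,8) = 2x2
Op 5 cut(1, 0): punch at orig (3,6); cuts so far [(3, 6)]; region rows[2,4) x cols[6,8) = 2x2
Op 6 cut(0, 0): punch at orig (2,6); cuts so far [(2, 6), (3, 6)]; region rows[2,4) x cols[6,8) = 2x2
Op 7 cut(0, 1): punch at orig (2,7); cuts so far [(2, 6), (2, 7), (3, 6)]; region rows[2,4) x cols[6,8) = 2x2
Unfold 1 (reflect across v@6): 6 holes -> [(2, 4), (2, 5), (2, 6), (2, 7), (3, 5), (3, 6)]
Unfold 2 (reflect across h@2): 12 holes -> [(0, 5), (0, 6), (1, 4), (1, 5), (1, 6), (1, 7), (2, 4), (2, 5), (2, 6), (2, 7), (3, 5), (3, 6)]
Unfold 3 (reflect across v@4): 24 holes -> [(0, 1), (0, 2), (0, 5), (0, 6), (1, 0), (1, 1), (1, 2), (1, 3), (1, 4), (1, 5), (1, 6), (1, 7), (2, 0), (2, 1), (2, 2), (2, 3), (2, 4), (2, 5), (2, 6), (2, 7), (3, 1), (3, 2), (3, 5), (3, 6)]
Unfold 4 (reflect across v@8): 48 holes -> [(0, 1), (0, 2), (0, 5), (0, 6), (0, 9), (0, 10), (0, 13), (0, 14), (1, 0), (1, 1), (1, 2), (1, 3), (1, 4), (1, 5), (1, 6), (1, 7), (1, 8), (1, 9), (1, 10), (1, 11), (1, 12), (1, 13), (1, 14), (1, 15), (2, 0), (2, 1), (2, 2), (2, 3), (2, 4), (2, 5), (2, 6), (2, 7), (2, 8), (2, 9), (2, 10), (2, 11), (2, 12), (2, 13), (2, 14), (2, 15), (3, 1), (3, 2), (3, 5), (3, 6), (3, 9), (3, 10), (3, 13), (3, 14)]
Holes: [(0, 1), (0, 2), (0, 5), (0, 6), (0, 9), (0, 10), (0, 13), (0, 14), (1, 0), (1, 1), (1, 2), (1, 3), (1, 4), (1, 5), (1, 6), (1, 7), (1, 8), (1, 9), (1, 10), (1, 11), (1, 12), (1, 13), (1, 14), (1, 15), (2, 0), (2, 1), (2, 2), (2, 3), (2, 4), (2, 5), (2, 6), (2, 7), (2, 8), (2, 9), (2, 10), (2, 11), (2, 12), (2, 13), (2, 14), (2, 15), (3, 1), (3, 2), (3, 5), (3, 6), (3, 9), (3, 10), (3, 13), (3, 14)]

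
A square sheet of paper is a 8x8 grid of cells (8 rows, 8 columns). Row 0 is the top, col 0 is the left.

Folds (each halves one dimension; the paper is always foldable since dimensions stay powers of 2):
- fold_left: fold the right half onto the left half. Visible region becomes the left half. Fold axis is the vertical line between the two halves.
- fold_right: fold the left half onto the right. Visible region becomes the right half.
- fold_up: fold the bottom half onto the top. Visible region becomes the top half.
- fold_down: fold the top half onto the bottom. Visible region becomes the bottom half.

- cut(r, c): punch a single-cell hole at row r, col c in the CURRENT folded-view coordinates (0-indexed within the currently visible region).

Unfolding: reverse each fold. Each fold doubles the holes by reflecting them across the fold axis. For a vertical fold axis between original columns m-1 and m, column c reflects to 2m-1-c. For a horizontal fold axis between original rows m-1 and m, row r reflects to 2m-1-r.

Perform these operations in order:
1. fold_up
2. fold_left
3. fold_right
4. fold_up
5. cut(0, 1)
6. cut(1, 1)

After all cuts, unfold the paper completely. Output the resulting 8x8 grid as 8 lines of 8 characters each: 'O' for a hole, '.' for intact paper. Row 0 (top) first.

Answer: O..OO..O
O..OO..O
O..OO..O
O..OO..O
O..OO..O
O..OO..O
O..OO..O
O..OO..O

Derivation:
Op 1 fold_up: fold axis h@4; visible region now rows[0,4) x cols[0,8) = 4x8
Op 2 fold_left: fold axis v@4; visible region now rows[0,4) x cols[0,4) = 4x4
Op 3 fold_right: fold axis v@2; visible region now rows[0,4) x cols[2,4) = 4x2
Op 4 fold_up: fold axis h@2; visible region now rows[0,2) x cols[2,4) = 2x2
Op 5 cut(0, 1): punch at orig (0,3); cuts so far [(0, 3)]; region rows[0,2) x cols[2,4) = 2x2
Op 6 cut(1, 1): punch at orig (1,3); cuts so far [(0, 3), (1, 3)]; region rows[0,2) x cols[2,4) = 2x2
Unfold 1 (reflect across h@2): 4 holes -> [(0, 3), (1, 3), (2, 3), (3, 3)]
Unfold 2 (reflect across v@2): 8 holes -> [(0, 0), (0, 3), (1, 0), (1, 3), (2, 0), (2, 3), (3, 0), (3, 3)]
Unfold 3 (reflect across v@4): 16 holes -> [(0, 0), (0, 3), (0, 4), (0, 7), (1, 0), (1, 3), (1, 4), (1, 7), (2, 0), (2, 3), (2, 4), (2, 7), (3, 0), (3, 3), (3, 4), (3, 7)]
Unfold 4 (reflect across h@4): 32 holes -> [(0, 0), (0, 3), (0, 4), (0, 7), (1, 0), (1, 3), (1, 4), (1, 7), (2, 0), (2, 3), (2, 4), (2, 7), (3, 0), (3, 3), (3, 4), (3, 7), (4, 0), (4, 3), (4, 4), (4, 7), (5, 0), (5, 3), (5, 4), (5, 7), (6, 0), (6, 3), (6, 4), (6, 7), (7, 0), (7, 3), (7, 4), (7, 7)]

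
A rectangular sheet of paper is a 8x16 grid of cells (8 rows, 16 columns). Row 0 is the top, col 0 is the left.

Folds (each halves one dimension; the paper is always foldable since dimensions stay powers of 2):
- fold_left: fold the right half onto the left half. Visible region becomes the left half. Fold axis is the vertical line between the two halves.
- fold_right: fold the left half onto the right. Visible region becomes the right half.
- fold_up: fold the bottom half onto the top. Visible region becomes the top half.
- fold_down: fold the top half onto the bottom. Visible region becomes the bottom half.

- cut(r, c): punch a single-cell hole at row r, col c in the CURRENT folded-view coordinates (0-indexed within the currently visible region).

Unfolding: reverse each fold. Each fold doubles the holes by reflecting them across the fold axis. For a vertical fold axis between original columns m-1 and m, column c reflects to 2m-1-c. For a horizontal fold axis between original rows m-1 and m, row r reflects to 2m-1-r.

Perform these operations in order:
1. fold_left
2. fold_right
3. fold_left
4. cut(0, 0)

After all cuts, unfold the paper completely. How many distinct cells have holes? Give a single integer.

Answer: 8

Derivation:
Op 1 fold_left: fold axis v@8; visible region now rows[0,8) x cols[0,8) = 8x8
Op 2 fold_right: fold axis v@4; visible region now rows[0,8) x cols[4,8) = 8x4
Op 3 fold_left: fold axis v@6; visible region now rows[0,8) x cols[4,6) = 8x2
Op 4 cut(0, 0): punch at orig (0,4); cuts so far [(0, 4)]; region rows[0,8) x cols[4,6) = 8x2
Unfold 1 (reflect across v@6): 2 holes -> [(0, 4), (0, 7)]
Unfold 2 (reflect across v@4): 4 holes -> [(0, 0), (0, 3), (0, 4), (0, 7)]
Unfold 3 (reflect across v@8): 8 holes -> [(0, 0), (0, 3), (0, 4), (0, 7), (0, 8), (0, 11), (0, 12), (0, 15)]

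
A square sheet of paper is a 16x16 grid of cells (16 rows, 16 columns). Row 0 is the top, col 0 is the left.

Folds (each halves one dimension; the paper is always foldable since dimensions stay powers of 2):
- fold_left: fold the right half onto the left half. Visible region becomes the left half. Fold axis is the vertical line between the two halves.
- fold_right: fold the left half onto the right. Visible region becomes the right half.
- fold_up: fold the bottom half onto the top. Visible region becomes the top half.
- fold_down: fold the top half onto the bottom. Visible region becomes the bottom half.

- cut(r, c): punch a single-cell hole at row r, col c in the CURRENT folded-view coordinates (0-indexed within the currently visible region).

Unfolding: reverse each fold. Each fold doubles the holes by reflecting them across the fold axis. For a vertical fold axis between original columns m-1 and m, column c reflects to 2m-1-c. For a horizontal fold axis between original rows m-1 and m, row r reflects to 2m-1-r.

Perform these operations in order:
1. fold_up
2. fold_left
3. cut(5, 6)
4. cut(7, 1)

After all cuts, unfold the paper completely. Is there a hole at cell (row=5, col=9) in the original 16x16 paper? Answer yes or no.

Answer: yes

Derivation:
Op 1 fold_up: fold axis h@8; visible region now rows[0,8) x cols[0,16) = 8x16
Op 2 fold_left: fold axis v@8; visible region now rows[0,8) x cols[0,8) = 8x8
Op 3 cut(5, 6): punch at orig (5,6); cuts so far [(5, 6)]; region rows[0,8) x cols[0,8) = 8x8
Op 4 cut(7, 1): punch at orig (7,1); cuts so far [(5, 6), (7, 1)]; region rows[0,8) x cols[0,8) = 8x8
Unfold 1 (reflect across v@8): 4 holes -> [(5, 6), (5, 9), (7, 1), (7, 14)]
Unfold 2 (reflect across h@8): 8 holes -> [(5, 6), (5, 9), (7, 1), (7, 14), (8, 1), (8, 14), (10, 6), (10, 9)]
Holes: [(5, 6), (5, 9), (7, 1), (7, 14), (8, 1), (8, 14), (10, 6), (10, 9)]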